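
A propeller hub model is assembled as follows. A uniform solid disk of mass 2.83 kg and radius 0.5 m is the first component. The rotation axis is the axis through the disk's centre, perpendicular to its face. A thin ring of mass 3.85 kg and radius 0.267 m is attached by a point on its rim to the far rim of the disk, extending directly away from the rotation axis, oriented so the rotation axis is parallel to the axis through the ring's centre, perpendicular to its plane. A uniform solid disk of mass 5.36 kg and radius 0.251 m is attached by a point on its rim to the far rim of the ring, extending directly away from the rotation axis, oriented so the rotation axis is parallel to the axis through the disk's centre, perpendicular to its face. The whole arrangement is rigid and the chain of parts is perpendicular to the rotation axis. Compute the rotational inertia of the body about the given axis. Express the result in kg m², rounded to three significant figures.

11.9

Solid disk: I_cm = (1/2)MR² = (1/2)(2.83)(0.5)² = 0.35375 kg m²; axis through the centre, so I = 0.35375 kg m².
Thin ring: I_cm = MR² = (3.85)(0.267)² = 0.27446 kg m²; centre at d = 0.5 + 0.267 = 0.767 m, so I = I_cm + Md² gives I = 0.27446 + (3.85)(0.767)² = 2.5394 kg m².
Solid disk: I_cm = (1/2)MR² = (1/2)(5.36)(0.251)² = 0.16884 kg m²; centre at d = 0.5 + 0.267 + 0.267 + 0.251 = 1.285 m, so I = I_cm + Md² gives I = 0.16884 + (5.36)(1.285)² = 9.0194 kg m².
Total I = 0.35375 + 2.5394 + 9.0194 = 11.913 kg m².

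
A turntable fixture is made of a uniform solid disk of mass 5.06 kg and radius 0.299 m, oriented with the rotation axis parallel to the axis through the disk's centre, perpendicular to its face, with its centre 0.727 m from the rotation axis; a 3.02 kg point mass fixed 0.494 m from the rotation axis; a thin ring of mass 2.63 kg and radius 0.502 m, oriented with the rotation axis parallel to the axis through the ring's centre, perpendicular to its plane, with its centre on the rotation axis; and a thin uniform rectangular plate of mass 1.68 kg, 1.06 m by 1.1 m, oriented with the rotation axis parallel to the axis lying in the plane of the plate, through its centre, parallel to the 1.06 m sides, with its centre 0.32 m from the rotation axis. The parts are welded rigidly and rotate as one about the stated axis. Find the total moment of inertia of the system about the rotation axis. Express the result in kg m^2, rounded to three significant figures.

4.64

Solid disk: I_cm = (1/2)MR² = (1/2)(5.06)(0.299)² = 0.22618 kg m^2; centre at d = 0.727 m, so the parallel axis theorem gives I = 0.22618 + (5.06)(0.727)² = 2.9005 kg m^2.
Point mass: I_cm = 0; centre at d = 0.494 m, so the parallel axis theorem gives I = 0 + (3.02)(0.494)² = 0.73699 kg m^2.
Thin ring: I_cm = MR² = (2.63)(0.502)² = 0.66277 kg m^2; axis through the centre, so I = 0.66277 kg m^2.
Rectangular plate: I_cm = (1/12)Mb² = (1/12)(1.68)(1.1)² = 0.1694 kg m^2; centre at d = 0.32 m, so the parallel axis theorem gives I = 0.1694 + (1.68)(0.32)² = 0.34143 kg m^2.
Total I = 2.9005 + 0.73699 + 0.66277 + 0.34143 = 4.6417 kg m^2.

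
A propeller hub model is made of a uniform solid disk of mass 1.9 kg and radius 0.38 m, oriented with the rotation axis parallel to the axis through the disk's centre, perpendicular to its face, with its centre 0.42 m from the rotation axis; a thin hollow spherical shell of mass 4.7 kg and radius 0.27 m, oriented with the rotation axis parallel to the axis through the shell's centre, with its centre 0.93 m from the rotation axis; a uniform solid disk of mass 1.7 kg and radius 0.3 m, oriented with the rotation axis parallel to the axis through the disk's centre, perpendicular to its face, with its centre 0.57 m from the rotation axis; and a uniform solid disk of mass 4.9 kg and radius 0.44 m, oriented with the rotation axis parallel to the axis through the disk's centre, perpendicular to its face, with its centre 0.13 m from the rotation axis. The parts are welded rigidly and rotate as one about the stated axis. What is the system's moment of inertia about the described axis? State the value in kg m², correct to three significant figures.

Solid disk: I_cm = (1/2)MR² = (1/2)(1.9)(0.38)² = 0.13718 kg m²; centre at d = 0.42 m, so the parallel axis theorem gives I = 0.13718 + (1.9)(0.42)² = 0.47234 kg m².
Spherical shell: I_cm = (2/3)MR² = (2/3)(4.7)(0.27)² = 0.22842 kg m²; centre at d = 0.93 m, so the parallel axis theorem gives I = 0.22842 + (4.7)(0.93)² = 4.2935 kg m².
Solid disk: I_cm = (1/2)MR² = (1/2)(1.7)(0.3)² = 0.0765 kg m²; centre at d = 0.57 m, so the parallel axis theorem gives I = 0.0765 + (1.7)(0.57)² = 0.62883 kg m².
Solid disk: I_cm = (1/2)MR² = (1/2)(4.9)(0.44)² = 0.47432 kg m²; centre at d = 0.13 m, so the parallel axis theorem gives I = 0.47432 + (4.9)(0.13)² = 0.55713 kg m².
Total I = 0.47234 + 4.2935 + 0.62883 + 0.55713 = 5.9518 kg m².

5.95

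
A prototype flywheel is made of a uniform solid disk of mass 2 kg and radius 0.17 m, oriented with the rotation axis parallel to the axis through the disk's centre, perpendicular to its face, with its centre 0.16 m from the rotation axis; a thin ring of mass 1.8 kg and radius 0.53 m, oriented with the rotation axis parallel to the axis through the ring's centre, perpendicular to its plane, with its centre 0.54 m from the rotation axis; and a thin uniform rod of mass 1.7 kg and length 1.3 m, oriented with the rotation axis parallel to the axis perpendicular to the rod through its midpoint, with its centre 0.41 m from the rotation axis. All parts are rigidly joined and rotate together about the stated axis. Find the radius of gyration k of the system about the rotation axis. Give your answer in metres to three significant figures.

Solid disk: I_cm = (1/2)MR² = (1/2)(2)(0.17)² = 0.0289 kg m²; centre at d = 0.16 m, so I = I_cm + Md² gives I = 0.0289 + (2)(0.16)² = 0.0801 kg m².
Thin ring: I_cm = MR² = (1.8)(0.53)² = 0.50562 kg m²; centre at d = 0.54 m, so I = I_cm + Md² gives I = 0.50562 + (1.8)(0.54)² = 1.0305 kg m².
Thin rod: I_cm = (1/12)ML² = (1/12)(1.7)(1.3)² = 0.23942 kg m²; centre at d = 0.41 m, so I = I_cm + Md² gives I = 0.23942 + (1.7)(0.41)² = 0.52519 kg m².
Total I = 1.6358 kg m²; total mass M = 5.5 kg.
k = √(I/M) = √(1.6358/5.5) = 0.54536 m.

0.545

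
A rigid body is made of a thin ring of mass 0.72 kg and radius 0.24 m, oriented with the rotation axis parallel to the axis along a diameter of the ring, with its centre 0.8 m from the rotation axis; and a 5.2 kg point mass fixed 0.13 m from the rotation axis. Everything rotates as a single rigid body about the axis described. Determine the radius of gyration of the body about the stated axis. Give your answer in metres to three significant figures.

Thin ring: I_cm = (1/2)MR² = (1/2)(0.72)(0.24)² = 0.020736 kg·m²; centre at d = 0.8 m, so the parallel axis theorem gives I = 0.020736 + (0.72)(0.8)² = 0.48154 kg·m².
Point mass: I_cm = 0; centre at d = 0.13 m, so the parallel axis theorem gives I = 0 + (5.2)(0.13)² = 0.08788 kg·m².
Total I = 0.56942 kg·m²; total mass M = 5.92 kg.
k = √(I/M) = √(0.56942/5.92) = 0.31014 m.

0.310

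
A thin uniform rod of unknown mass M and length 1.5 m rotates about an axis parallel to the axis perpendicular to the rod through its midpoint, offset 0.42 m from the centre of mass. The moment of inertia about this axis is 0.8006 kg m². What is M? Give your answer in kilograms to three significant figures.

I = I_cm + Md² = (1/12)ML² + Md² = M·[0.0833333·(1.5)² + (0.42)²] = M·0.3639.
So M = 0.8006 / 0.3639 = 2.2001 kg.

2.20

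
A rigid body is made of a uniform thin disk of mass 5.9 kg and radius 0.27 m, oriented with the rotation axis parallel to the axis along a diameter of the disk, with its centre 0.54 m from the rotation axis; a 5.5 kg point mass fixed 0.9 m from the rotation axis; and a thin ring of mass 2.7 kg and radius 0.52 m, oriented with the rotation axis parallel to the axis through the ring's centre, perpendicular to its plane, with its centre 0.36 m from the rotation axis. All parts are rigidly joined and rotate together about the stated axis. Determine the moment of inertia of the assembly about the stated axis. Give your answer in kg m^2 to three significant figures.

7.36

Thin disk: I_cm = (1/4)MR² = (1/4)(5.9)(0.27)² = 0.10753 kg m^2; centre at d = 0.54 m, so the parallel axis theorem gives I = 0.10753 + (5.9)(0.54)² = 1.828 kg m^2.
Point mass: I_cm = 0; centre at d = 0.9 m, so the parallel axis theorem gives I = 0 + (5.5)(0.9)² = 4.455 kg m^2.
Thin ring: I_cm = MR² = (2.7)(0.52)² = 0.73008 kg m^2; centre at d = 0.36 m, so the parallel axis theorem gives I = 0.73008 + (2.7)(0.36)² = 1.08 kg m^2.
Total I = 1.828 + 4.455 + 1.08 = 7.363 kg m^2.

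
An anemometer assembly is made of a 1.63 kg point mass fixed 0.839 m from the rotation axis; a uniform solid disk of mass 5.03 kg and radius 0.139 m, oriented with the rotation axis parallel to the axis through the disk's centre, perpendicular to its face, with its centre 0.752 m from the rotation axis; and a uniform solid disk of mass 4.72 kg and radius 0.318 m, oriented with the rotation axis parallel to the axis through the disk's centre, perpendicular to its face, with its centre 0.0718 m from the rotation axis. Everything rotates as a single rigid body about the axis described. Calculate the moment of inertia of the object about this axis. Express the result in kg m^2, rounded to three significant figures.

4.30

Point mass: I_cm = 0; centre at d = 0.839 m, so the parallel axis theorem gives I = 0 + (1.63)(0.839)² = 1.1474 kg m^2.
Solid disk: I_cm = (1/2)MR² = (1/2)(5.03)(0.139)² = 0.048592 kg m^2; centre at d = 0.752 m, so the parallel axis theorem gives I = 0.048592 + (5.03)(0.752)² = 2.8931 kg m^2.
Solid disk: I_cm = (1/2)MR² = (1/2)(4.72)(0.318)² = 0.23865 kg m^2; centre at d = 0.0718 m, so the parallel axis theorem gives I = 0.23865 + (4.72)(0.0718)² = 0.26299 kg m^2.
Total I = 1.1474 + 2.8931 + 0.26299 = 4.3035 kg m^2.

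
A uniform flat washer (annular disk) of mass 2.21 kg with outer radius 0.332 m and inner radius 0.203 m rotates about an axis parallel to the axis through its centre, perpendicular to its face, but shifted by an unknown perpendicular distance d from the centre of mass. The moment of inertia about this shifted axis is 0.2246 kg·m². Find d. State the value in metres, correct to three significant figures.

About the centre-of-mass axis, I_cm = (1/2)M(R²+r²) = (1/2)(2.21)[(0.332)² + (0.203)²] = 0.16733 kg·m².
Parallel axis theorem: I = I_cm + Md², so Md² = 0.2246 − 0.16733 = 0.057267 kg·m².
d = √(0.057267 / 2.21) = 0.16097 m.

0.161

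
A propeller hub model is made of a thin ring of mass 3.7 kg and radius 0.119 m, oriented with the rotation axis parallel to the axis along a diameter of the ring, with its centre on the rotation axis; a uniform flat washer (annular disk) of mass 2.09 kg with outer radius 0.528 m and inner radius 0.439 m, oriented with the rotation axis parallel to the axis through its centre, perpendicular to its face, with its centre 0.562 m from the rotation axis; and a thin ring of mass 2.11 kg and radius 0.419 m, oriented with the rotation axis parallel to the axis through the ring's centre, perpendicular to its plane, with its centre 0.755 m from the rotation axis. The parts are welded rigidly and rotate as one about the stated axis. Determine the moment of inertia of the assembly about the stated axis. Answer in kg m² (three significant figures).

Thin ring: I_cm = (1/2)MR² = (1/2)(3.7)(0.119)² = 0.026198 kg m²; axis through the centre, so I = 0.026198 kg m².
Annular disk: I_cm = (1/2)M(R²+r²) = (1/2)(2.09)[(0.528)² + (0.439)²] = 0.49272 kg m²; centre at d = 0.562 m, so the parallel axis theorem gives I = 0.49272 + (2.09)(0.562)² = 1.1528 kg m².
Thin ring: I_cm = MR² = (2.11)(0.419)² = 0.37043 kg m²; centre at d = 0.755 m, so the parallel axis theorem gives I = 0.37043 + (2.11)(0.755)² = 1.5732 kg m².
Total I = 0.026198 + 1.1528 + 1.5732 = 2.7522 kg m².

2.75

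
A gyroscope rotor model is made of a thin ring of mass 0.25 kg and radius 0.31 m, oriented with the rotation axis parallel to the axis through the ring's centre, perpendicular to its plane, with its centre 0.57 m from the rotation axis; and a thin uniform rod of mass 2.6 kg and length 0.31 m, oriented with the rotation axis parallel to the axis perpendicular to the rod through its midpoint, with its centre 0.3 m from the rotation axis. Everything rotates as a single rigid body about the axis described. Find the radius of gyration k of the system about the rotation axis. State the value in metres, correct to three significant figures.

0.355

Thin ring: I_cm = MR² = (0.25)(0.31)² = 0.024025 kg m^2; centre at d = 0.57 m, so I = I_cm + Md² gives I = 0.024025 + (0.25)(0.57)² = 0.10525 kg m^2.
Thin rod: I_cm = (1/12)ML² = (1/12)(2.6)(0.31)² = 0.020822 kg m^2; centre at d = 0.3 m, so I = I_cm + Md² gives I = 0.020822 + (2.6)(0.3)² = 0.25482 kg m^2.
Total I = 0.36007 kg m^2; total mass M = 2.85 kg.
k = √(I/M) = √(0.36007/2.85) = 0.35544 m.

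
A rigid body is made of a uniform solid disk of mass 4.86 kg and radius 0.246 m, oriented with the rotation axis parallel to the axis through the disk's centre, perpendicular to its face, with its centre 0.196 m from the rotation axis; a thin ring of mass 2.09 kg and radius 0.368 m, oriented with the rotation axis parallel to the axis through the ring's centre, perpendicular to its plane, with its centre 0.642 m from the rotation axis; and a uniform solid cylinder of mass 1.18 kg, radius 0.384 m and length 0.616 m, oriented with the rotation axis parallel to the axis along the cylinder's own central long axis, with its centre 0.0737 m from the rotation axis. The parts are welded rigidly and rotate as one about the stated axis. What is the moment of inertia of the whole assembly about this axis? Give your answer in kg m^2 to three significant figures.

1.57

Solid disk: I_cm = (1/2)MR² = (1/2)(4.86)(0.246)² = 0.14705 kg m^2; centre at d = 0.196 m, so I = I_cm + Md² gives I = 0.14705 + (4.86)(0.196)² = 0.33376 kg m^2.
Thin ring: I_cm = MR² = (2.09)(0.368)² = 0.28304 kg m^2; centre at d = 0.642 m, so I = I_cm + Md² gives I = 0.28304 + (2.09)(0.642)² = 1.1445 kg m^2.
Solid cylinder: I_cm = (1/2)MR² = (1/2)(1.18)(0.384)² = 0.086999 kg m^2; centre at d = 0.0737 m, so I = I_cm + Md² gives I = 0.086999 + (1.18)(0.0737)² = 0.093408 kg m^2.
Total I = 0.33376 + 1.1445 + 0.093408 = 1.5716 kg m^2.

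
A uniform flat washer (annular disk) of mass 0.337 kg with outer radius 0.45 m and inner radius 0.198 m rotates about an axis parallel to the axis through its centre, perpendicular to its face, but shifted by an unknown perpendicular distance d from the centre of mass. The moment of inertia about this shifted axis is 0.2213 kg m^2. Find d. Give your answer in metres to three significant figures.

0.732

About the centre-of-mass axis, I_cm = (1/2)M(R²+r²) = (1/2)(0.337)[(0.45)² + (0.198)²] = 0.040727 kg m^2.
Parallel axis theorem: I = I_cm + Md², so Md² = 0.2213 − 0.040727 = 0.18057 kg m^2.
d = √(0.18057 / 0.337) = 0.732 m.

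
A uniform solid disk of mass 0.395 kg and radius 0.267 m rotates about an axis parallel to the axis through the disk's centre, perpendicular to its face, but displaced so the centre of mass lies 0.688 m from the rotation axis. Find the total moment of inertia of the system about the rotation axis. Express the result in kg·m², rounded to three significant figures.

0.201

I_cm = (1/2)MR² = (1/2)(0.395)(0.267)² = 0.01408 kg·m²; centre at d = 0.688 m, so I = I_cm + Md² gives I = 0.01408 + (0.395)(0.688)² = 0.20105 kg·m².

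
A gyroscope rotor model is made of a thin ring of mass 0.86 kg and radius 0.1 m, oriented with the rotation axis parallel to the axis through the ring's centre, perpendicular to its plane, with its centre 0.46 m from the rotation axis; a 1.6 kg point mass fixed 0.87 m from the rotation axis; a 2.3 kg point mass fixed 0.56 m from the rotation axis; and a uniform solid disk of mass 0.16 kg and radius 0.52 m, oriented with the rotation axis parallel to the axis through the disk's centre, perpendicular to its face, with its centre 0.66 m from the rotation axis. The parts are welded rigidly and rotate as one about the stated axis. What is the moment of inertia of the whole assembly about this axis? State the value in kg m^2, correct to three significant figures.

Thin ring: I_cm = MR² = (0.86)(0.1)² = 0.0086 kg m^2; centre at d = 0.46 m, so I = I_cm + Md² gives I = 0.0086 + (0.86)(0.46)² = 0.19058 kg m^2.
Point mass: I_cm = 0; centre at d = 0.87 m, so I = I_cm + Md² gives I = 0 + (1.6)(0.87)² = 1.211 kg m^2.
Point mass: I_cm = 0; centre at d = 0.56 m, so I = I_cm + Md² gives I = 0 + (2.3)(0.56)² = 0.72128 kg m^2.
Solid disk: I_cm = (1/2)MR² = (1/2)(0.16)(0.52)² = 0.021632 kg m^2; centre at d = 0.66 m, so I = I_cm + Md² gives I = 0.021632 + (0.16)(0.66)² = 0.091328 kg m^2.
Total I = 0.19058 + 1.211 + 0.72128 + 0.091328 = 2.2142 kg m^2.

2.21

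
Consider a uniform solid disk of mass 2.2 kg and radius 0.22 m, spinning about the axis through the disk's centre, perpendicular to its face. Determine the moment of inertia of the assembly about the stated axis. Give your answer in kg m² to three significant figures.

I_cm = (1/2)MR² = (1/2)(2.2)(0.22)² = 0.05324 kg m²; axis through the centre, so I = 0.05324 kg m².

0.0532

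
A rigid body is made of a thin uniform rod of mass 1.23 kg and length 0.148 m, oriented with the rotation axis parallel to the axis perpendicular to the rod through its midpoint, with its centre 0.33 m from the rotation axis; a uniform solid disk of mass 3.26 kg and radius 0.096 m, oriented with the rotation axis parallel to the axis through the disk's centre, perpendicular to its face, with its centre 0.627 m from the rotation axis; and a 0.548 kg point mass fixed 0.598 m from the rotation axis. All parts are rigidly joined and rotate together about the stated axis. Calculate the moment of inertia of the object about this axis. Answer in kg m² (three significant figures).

1.63

Thin rod: I_cm = (1/12)ML² = (1/12)(1.23)(0.148)² = 0.0022452 kg m²; centre at d = 0.33 m, so I = I_cm + Md² gives I = 0.0022452 + (1.23)(0.33)² = 0.13619 kg m².
Solid disk: I_cm = (1/2)MR² = (1/2)(3.26)(0.096)² = 0.015022 kg m²; centre at d = 0.627 m, so I = I_cm + Md² gives I = 0.015022 + (3.26)(0.627)² = 1.2966 kg m².
Point mass: I_cm = 0; centre at d = 0.598 m, so I = I_cm + Md² gives I = 0 + (0.548)(0.598)² = 0.19597 kg m².
Total I = 0.13619 + 1.2966 + 0.19597 = 1.6288 kg m².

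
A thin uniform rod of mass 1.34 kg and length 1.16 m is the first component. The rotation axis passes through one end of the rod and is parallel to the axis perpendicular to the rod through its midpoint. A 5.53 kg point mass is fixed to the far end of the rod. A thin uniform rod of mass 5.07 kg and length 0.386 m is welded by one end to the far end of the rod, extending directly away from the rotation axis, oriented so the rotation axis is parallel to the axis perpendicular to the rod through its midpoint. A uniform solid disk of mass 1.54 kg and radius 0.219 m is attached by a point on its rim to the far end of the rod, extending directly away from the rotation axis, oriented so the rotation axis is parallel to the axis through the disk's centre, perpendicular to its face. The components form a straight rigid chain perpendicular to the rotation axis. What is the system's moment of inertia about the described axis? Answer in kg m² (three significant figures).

22.2

Thin rod: I_cm = (1/12)ML² = (1/12)(1.34)(1.16)² = 0.15026 kg m²; centre at d = 0.58 m, so I = I_cm + Md² gives I = 0.15026 + (1.34)(0.58)² = 0.60103 kg m².
Point mass: I_cm = 0; centre at d = 0.58 + 0.58 = 1.16 m, so I = I_cm + Md² gives I = 0 + (5.53)(1.16)² = 7.4412 kg m².
Thin rod: I_cm = (1/12)ML² = (1/12)(5.07)(0.386)² = 0.062951 kg m²; centre at d = 0.58 + 0.58 + 0.193 = 1.353 m, so I = I_cm + Md² gives I = 0.062951 + (5.07)(1.353)² = 9.3441 kg m².
Solid disk: I_cm = (1/2)MR² = (1/2)(1.54)(0.219)² = 0.03693 kg m²; centre at d = 0.58 + 0.58 + 0.193 + 0.193 + 0.219 = 1.765 m, so I = I_cm + Md² gives I = 0.03693 + (1.54)(1.765)² = 4.8344 kg m².
Total I = 0.60103 + 7.4412 + 9.3441 + 4.8344 = 22.221 kg m².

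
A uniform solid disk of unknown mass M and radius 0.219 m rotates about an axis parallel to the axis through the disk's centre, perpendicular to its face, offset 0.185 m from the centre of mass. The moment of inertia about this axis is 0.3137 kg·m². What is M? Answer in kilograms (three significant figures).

I = I_cm + Md² = (1/2)MR² + Md² = M·[0.5·(0.219)² + (0.185)²] = M·0.058205.
So M = 0.3137 / 0.058205 = 5.3895 kg.

5.39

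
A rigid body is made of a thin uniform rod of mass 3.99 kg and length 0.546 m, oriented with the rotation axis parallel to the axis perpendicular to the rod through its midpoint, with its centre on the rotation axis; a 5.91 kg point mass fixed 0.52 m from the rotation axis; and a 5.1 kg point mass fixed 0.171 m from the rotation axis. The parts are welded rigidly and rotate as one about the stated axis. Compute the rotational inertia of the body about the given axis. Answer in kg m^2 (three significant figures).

1.85

Thin rod: I_cm = (1/12)ML² = (1/12)(3.99)(0.546)² = 0.099124 kg m^2; axis through the centre, so I = 0.099124 kg m^2.
Point mass: I_cm = 0; centre at d = 0.52 m, so I = I_cm + Md² gives I = 0 + (5.91)(0.52)² = 1.5981 kg m^2.
Point mass: I_cm = 0; centre at d = 0.171 m, so I = I_cm + Md² gives I = 0 + (5.1)(0.171)² = 0.14913 kg m^2.
Total I = 0.099124 + 1.5981 + 0.14913 = 1.8463 kg m^2.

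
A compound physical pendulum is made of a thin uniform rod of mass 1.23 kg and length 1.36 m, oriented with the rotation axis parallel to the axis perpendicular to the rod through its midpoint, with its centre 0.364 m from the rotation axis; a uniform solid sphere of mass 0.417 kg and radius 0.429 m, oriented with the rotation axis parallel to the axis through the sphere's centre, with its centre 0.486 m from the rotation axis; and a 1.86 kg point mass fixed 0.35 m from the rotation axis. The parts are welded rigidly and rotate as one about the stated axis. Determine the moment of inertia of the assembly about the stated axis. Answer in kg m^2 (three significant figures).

0.710

Thin rod: I_cm = (1/12)ML² = (1/12)(1.23)(1.36)² = 0.18958 kg m^2; centre at d = 0.364 m, so I = I_cm + Md² gives I = 0.18958 + (1.23)(0.364)² = 0.35255 kg m^2.
Solid sphere: I_cm = (2/5)MR² = (2/5)(0.417)(0.429)² = 0.030698 kg m^2; centre at d = 0.486 m, so I = I_cm + Md² gives I = 0.030698 + (0.417)(0.486)² = 0.12919 kg m^2.
Point mass: I_cm = 0; centre at d = 0.35 m, so I = I_cm + Md² gives I = 0 + (1.86)(0.35)² = 0.22785 kg m^2.
Total I = 0.35255 + 0.12919 + 0.22785 = 0.7096 kg m^2.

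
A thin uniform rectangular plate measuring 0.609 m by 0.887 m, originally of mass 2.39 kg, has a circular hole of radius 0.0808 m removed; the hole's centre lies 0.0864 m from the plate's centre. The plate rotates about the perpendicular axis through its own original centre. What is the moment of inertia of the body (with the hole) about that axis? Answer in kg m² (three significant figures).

0.230

Unpierced body about its centre: I₀ = (1/12)M(a²+b²) = (1/12)(2.39)[(0.609)² + (0.887)²] = 0.23057 kg m².
The removed disk has mass m = M·πr²/(ab) = (2.39)·π(0.0808)²/(0.609·0.887) = 0.090746 kg (same uniform areal density).
Its moment of inertia about the rotation axis (parallel-axis theorem): I_hole = (1/2)mr² + md² = (1/2)(0.090746)(0.0808)² + (0.090746)(0.0864)² = 0.00097364 kg m².
Treating the hole as negative mass, I = I₀ − I_hole = 0.23057 − 0.00097364 = 0.22959 kg m².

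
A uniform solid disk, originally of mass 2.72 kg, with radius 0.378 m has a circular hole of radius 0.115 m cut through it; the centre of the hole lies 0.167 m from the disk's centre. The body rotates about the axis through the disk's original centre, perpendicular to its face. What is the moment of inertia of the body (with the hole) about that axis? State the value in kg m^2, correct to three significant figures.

Unpierced body about its centre: I₀ = (1/2)MR² = (1/2)(2.72)(0.378)² = 0.19432 kg m^2.
The removed disk has mass m = M·(r/R)² = (2.72)(0.115/0.378)² = 0.25176 kg (same uniform areal density).
Its moment of inertia about the rotation axis (parallel-axis theorem): I_hole = (1/2)mr² + md² = (1/2)(0.25176)(0.115)² + (0.25176)(0.167)² = 0.008686 kg m^2.
Treating the hole as negative mass, I = I₀ − I_hole = 0.19432 − 0.008686 = 0.18564 kg m^2.

0.186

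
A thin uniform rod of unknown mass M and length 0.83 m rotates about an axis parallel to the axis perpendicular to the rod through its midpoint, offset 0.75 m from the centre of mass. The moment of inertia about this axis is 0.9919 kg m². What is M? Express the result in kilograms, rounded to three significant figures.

1.60

I = I_cm + Md² = (1/12)ML² + Md² = M·[0.0833333·(0.83)² + (0.75)²] = M·0.61991.
So M = 0.9919 / 0.61991 = 1.6001 kg.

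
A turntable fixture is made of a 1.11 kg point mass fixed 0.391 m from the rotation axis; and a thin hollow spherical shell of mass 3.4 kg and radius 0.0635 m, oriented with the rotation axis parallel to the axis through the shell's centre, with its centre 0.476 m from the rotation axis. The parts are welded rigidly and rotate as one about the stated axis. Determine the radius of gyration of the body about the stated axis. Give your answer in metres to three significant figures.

Point mass: I_cm = 0; centre at d = 0.391 m, so the parallel axis theorem gives I = 0 + (1.11)(0.391)² = 0.1697 kg m^2.
Spherical shell: I_cm = (2/3)MR² = (2/3)(3.4)(0.0635)² = 0.0091398 kg m^2; centre at d = 0.476 m, so the parallel axis theorem gives I = 0.0091398 + (3.4)(0.476)² = 0.7795 kg m^2.
Total I = 0.9492 kg m^2; total mass M = 4.51 kg.
k = √(I/M) = √(0.9492/4.51) = 0.45876 m.

0.459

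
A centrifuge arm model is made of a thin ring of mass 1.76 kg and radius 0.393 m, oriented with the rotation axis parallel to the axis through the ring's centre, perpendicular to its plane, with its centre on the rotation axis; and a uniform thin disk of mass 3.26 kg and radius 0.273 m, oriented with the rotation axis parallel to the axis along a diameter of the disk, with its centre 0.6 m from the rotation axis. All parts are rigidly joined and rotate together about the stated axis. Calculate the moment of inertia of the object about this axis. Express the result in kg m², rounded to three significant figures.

Thin ring: I_cm = MR² = (1.76)(0.393)² = 0.27183 kg m²; axis through the centre, so I = 0.27183 kg m².
Thin disk: I_cm = (1/4)MR² = (1/4)(3.26)(0.273)² = 0.060741 kg m²; centre at d = 0.6 m, so the parallel axis theorem gives I = 0.060741 + (3.26)(0.6)² = 1.2343 kg m².
Total I = 0.27183 + 1.2343 = 1.5062 kg m².

1.51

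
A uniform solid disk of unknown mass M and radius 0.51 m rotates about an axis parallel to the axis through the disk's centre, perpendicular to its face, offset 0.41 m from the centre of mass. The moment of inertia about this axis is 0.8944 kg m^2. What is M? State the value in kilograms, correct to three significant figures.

3.00

I = I_cm + Md² = (1/2)MR² + Md² = M·[0.5·(0.51)² + (0.41)²] = M·0.29815.
So M = 0.8944 / 0.29815 = 2.9998 kg.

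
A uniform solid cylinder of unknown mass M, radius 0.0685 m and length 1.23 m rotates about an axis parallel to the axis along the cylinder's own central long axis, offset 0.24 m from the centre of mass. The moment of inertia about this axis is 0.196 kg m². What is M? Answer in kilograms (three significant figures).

I = I_cm + Md² = (1/2)MR² + Md² = M·[0.5·(0.0685)² + (0.24)²] = M·0.059946.
So M = 0.196 / 0.059946 = 3.2696 kg.

3.27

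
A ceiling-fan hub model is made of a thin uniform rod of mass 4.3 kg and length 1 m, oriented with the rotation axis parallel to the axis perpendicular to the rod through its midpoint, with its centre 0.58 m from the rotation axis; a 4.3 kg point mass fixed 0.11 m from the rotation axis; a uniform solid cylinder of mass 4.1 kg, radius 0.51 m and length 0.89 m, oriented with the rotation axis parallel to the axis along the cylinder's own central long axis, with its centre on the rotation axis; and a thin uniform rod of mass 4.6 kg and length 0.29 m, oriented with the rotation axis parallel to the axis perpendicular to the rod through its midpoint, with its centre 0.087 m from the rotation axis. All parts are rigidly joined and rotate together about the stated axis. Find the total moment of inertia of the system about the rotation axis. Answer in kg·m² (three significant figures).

2.46

Thin rod: I_cm = (1/12)ML² = (1/12)(4.3)(1)² = 0.35833 kg·m²; centre at d = 0.58 m, so I = I_cm + Md² gives I = 0.35833 + (4.3)(0.58)² = 1.8049 kg·m².
Point mass: I_cm = 0; centre at d = 0.11 m, so I = I_cm + Md² gives I = 0 + (4.3)(0.11)² = 0.05203 kg·m².
Solid cylinder: I_cm = (1/2)MR² = (1/2)(4.1)(0.51)² = 0.5332 kg·m²; axis through the centre, so I = 0.5332 kg·m².
Thin rod: I_cm = (1/12)ML² = (1/12)(4.6)(0.29)² = 0.032238 kg·m²; centre at d = 0.087 m, so I = I_cm + Md² gives I = 0.032238 + (4.6)(0.087)² = 0.067056 kg·m².
Total I = 1.8049 + 0.05203 + 0.5332 + 0.067056 = 2.4571 kg·m².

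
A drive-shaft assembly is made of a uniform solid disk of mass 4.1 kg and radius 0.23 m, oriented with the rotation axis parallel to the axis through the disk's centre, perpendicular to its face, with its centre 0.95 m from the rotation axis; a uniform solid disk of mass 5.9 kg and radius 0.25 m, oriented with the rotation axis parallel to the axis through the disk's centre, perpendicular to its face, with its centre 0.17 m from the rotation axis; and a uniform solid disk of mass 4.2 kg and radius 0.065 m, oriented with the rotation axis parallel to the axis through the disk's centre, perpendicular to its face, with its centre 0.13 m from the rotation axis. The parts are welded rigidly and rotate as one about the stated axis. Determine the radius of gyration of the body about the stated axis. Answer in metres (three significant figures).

0.547

Solid disk: I_cm = (1/2)MR² = (1/2)(4.1)(0.23)² = 0.10844 kg m^2; centre at d = 0.95 m, so I = I_cm + Md² gives I = 0.10844 + (4.1)(0.95)² = 3.8087 kg m^2.
Solid disk: I_cm = (1/2)MR² = (1/2)(5.9)(0.25)² = 0.18438 kg m^2; centre at d = 0.17 m, so I = I_cm + Md² gives I = 0.18438 + (5.9)(0.17)² = 0.35489 kg m^2.
Solid disk: I_cm = (1/2)MR² = (1/2)(4.2)(0.065)² = 0.0088725 kg m^2; centre at d = 0.13 m, so I = I_cm + Md² gives I = 0.0088725 + (4.2)(0.13)² = 0.079853 kg m^2.
Total I = 4.2434 kg m^2; total mass M = 14.2 kg.
k = √(I/M) = √(4.2434/14.2) = 0.54666 m.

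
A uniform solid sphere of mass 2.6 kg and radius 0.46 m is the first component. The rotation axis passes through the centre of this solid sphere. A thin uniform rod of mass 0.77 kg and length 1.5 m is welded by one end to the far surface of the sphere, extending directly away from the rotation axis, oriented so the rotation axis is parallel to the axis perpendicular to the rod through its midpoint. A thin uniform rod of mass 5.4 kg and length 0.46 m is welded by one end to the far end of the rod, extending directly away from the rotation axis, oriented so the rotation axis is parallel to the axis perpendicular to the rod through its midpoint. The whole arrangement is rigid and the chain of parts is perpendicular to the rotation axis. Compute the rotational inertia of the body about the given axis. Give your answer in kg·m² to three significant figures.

Solid sphere: I_cm = (2/5)MR² = (2/5)(2.6)(0.46)² = 0.22006 kg·m²; axis through the centre, so I = 0.22006 kg·m².
Thin rod: I_cm = (1/12)ML² = (1/12)(0.77)(1.5)² = 0.14438 kg·m²; centre at d = 0.46 + 0.75 = 1.21 m, so I = I_cm + Md² gives I = 0.14438 + (0.77)(1.21)² = 1.2717 kg·m².
Thin rod: I_cm = (1/12)ML² = (1/12)(5.4)(0.46)² = 0.09522 kg·m²; centre at d = 0.46 + 0.75 + 0.75 + 0.23 = 2.19 m, so I = I_cm + Md² gives I = 0.09522 + (5.4)(2.19)² = 25.994 kg·m².
Total I = 0.22006 + 1.2717 + 25.994 = 27.486 kg·m².

27.5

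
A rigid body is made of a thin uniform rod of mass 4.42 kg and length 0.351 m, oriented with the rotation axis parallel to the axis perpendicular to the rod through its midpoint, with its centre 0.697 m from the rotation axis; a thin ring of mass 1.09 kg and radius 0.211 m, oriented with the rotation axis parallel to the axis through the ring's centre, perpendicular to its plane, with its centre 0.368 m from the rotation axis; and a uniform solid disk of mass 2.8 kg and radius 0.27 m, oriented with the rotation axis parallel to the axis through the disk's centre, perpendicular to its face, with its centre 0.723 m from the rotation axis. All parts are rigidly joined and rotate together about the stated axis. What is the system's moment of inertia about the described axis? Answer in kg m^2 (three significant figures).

Thin rod: I_cm = (1/12)ML² = (1/12)(4.42)(0.351)² = 0.045379 kg m^2; centre at d = 0.697 m, so the parallel axis theorem gives I = 0.045379 + (4.42)(0.697)² = 2.1927 kg m^2.
Thin ring: I_cm = MR² = (1.09)(0.211)² = 0.048528 kg m^2; centre at d = 0.368 m, so the parallel axis theorem gives I = 0.048528 + (1.09)(0.368)² = 0.19614 kg m^2.
Solid disk: I_cm = (1/2)MR² = (1/2)(2.8)(0.27)² = 0.10206 kg m^2; centre at d = 0.723 m, so the parallel axis theorem gives I = 0.10206 + (2.8)(0.723)² = 1.5657 kg m^2.
Total I = 2.1927 + 0.19614 + 1.5657 = 3.9545 kg m^2.

3.95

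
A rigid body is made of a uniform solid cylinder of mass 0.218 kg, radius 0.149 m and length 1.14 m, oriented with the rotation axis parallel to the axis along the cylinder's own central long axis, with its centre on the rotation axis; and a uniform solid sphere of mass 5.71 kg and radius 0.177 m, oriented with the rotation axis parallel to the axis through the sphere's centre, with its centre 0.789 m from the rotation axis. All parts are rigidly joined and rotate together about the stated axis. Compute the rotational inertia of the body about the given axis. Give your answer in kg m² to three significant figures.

Solid cylinder: I_cm = (1/2)MR² = (1/2)(0.218)(0.149)² = 0.0024199 kg m²; axis through the centre, so I = 0.0024199 kg m².
Solid sphere: I_cm = (2/5)MR² = (2/5)(5.71)(0.177)² = 0.071555 kg m²; centre at d = 0.789 m, so I = I_cm + Md² gives I = 0.071555 + (5.71)(0.789)² = 3.6262 kg m².
Total I = 0.0024199 + 3.6262 = 3.6286 kg m².

3.63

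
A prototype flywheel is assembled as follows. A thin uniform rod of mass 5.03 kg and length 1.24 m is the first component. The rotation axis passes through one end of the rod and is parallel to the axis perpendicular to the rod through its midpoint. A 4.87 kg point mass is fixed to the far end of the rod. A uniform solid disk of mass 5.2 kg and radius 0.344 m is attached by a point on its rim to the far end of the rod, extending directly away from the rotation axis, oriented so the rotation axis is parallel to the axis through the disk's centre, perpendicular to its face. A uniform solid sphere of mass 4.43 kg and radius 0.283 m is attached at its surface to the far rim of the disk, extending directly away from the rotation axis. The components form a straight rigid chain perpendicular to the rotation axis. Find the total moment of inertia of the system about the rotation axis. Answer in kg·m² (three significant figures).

45.2

Thin rod: I_cm = (1/12)ML² = (1/12)(5.03)(1.24)² = 0.64451 kg·m²; centre at d = 0.62 m, so I = I_cm + Md² gives I = 0.64451 + (5.03)(0.62)² = 2.578 kg·m².
Point mass: I_cm = 0; centre at d = 0.62 + 0.62 = 1.24 m, so I = I_cm + Md² gives I = 0 + (4.87)(1.24)² = 7.4881 kg·m².
Solid disk: I_cm = (1/2)MR² = (1/2)(5.2)(0.344)² = 0.30767 kg·m²; centre at d = 0.62 + 0.62 + 0.344 = 1.584 m, so I = I_cm + Md² gives I = 0.30767 + (5.2)(1.584)² = 13.355 kg·m².
Solid sphere: I_cm = (2/5)MR² = (2/5)(4.43)(0.283)² = 0.14192 kg·m²; centre at d = 0.62 + 0.62 + 0.344 + 0.344 + 0.283 = 2.211 m, so I = I_cm + Md² gives I = 0.14192 + (4.43)(2.211)² = 21.798 kg·m².
Total I = 2.578 + 7.4881 + 13.355 + 21.798 = 45.219 kg·m².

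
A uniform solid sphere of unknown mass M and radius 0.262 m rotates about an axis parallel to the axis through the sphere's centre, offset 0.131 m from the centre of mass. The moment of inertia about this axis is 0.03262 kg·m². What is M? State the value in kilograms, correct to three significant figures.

I = I_cm + Md² = (2/5)MR² + Md² = M·[0.4·(0.262)² + (0.131)²] = M·0.044619.
So M = 0.03262 / 0.044619 = 0.73109 kg.

0.731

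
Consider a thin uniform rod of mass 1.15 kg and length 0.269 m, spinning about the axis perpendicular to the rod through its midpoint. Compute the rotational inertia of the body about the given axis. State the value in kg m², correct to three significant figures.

0.00693

I_cm = (1/12)ML² = (1/12)(1.15)(0.269)² = 0.0069346 kg m²; axis through the centre, so I = 0.0069346 kg m².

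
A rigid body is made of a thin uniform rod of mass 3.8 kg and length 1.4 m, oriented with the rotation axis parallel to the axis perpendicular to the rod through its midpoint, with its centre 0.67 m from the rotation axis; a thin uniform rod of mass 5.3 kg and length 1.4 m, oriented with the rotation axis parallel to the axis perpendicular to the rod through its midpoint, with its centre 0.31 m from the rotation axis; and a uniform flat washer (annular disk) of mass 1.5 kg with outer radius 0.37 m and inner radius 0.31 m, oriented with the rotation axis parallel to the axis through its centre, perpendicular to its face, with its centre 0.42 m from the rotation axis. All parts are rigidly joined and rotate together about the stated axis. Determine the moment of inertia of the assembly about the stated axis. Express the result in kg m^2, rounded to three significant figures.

Thin rod: I_cm = (1/12)ML² = (1/12)(3.8)(1.4)² = 0.62067 kg m^2; centre at d = 0.67 m, so the parallel axis theorem gives I = 0.62067 + (3.8)(0.67)² = 2.3265 kg m^2.
Thin rod: I_cm = (1/12)ML² = (1/12)(5.3)(1.4)² = 0.86567 kg m^2; centre at d = 0.31 m, so the parallel axis theorem gives I = 0.86567 + (5.3)(0.31)² = 1.375 kg m^2.
Annular disk: I_cm = (1/2)M(R²+r²) = (1/2)(1.5)[(0.37)² + (0.31)²] = 0.17475 kg m^2; centre at d = 0.42 m, so the parallel axis theorem gives I = 0.17475 + (1.5)(0.42)² = 0.43935 kg m^2.
Total I = 2.3265 + 1.375 + 0.43935 = 4.1408 kg m^2.

4.14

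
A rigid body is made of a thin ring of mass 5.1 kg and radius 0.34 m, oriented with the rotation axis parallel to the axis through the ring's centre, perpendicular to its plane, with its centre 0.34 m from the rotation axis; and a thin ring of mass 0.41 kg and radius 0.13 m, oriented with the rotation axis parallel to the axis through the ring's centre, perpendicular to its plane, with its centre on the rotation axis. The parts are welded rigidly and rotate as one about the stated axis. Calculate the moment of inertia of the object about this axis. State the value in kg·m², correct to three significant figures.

1.19

Thin ring: I_cm = MR² = (5.1)(0.34)² = 0.58956 kg·m²; centre at d = 0.34 m, so I = I_cm + Md² gives I = 0.58956 + (5.1)(0.34)² = 1.1791 kg·m².
Thin ring: I_cm = MR² = (0.41)(0.13)² = 0.006929 kg·m²; axis through the centre, so I = 0.006929 kg·m².
Total I = 1.1791 + 0.006929 = 1.186 kg·m².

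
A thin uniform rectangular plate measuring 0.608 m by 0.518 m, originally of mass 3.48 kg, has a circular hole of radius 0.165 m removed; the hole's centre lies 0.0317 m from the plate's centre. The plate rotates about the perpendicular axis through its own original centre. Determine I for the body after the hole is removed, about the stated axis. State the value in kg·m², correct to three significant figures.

Unpierced body about its centre: I₀ = (1/12)M(a²+b²) = (1/12)(3.48)[(0.608)² + (0.518)²] = 0.18502 kg·m².
The removed disk has mass m = M·πr²/(ab) = (3.48)·π(0.165)²/(0.608·0.518) = 0.94507 kg (same uniform areal density).
Its moment of inertia about the rotation axis (parallel-axis theorem): I_hole = (1/2)mr² + md² = (1/2)(0.94507)(0.165)² + (0.94507)(0.0317)² = 0.013814 kg·m².
Treating the hole as negative mass, I = I₀ − I_hole = 0.18502 − 0.013814 = 0.1712 kg·m².

0.171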